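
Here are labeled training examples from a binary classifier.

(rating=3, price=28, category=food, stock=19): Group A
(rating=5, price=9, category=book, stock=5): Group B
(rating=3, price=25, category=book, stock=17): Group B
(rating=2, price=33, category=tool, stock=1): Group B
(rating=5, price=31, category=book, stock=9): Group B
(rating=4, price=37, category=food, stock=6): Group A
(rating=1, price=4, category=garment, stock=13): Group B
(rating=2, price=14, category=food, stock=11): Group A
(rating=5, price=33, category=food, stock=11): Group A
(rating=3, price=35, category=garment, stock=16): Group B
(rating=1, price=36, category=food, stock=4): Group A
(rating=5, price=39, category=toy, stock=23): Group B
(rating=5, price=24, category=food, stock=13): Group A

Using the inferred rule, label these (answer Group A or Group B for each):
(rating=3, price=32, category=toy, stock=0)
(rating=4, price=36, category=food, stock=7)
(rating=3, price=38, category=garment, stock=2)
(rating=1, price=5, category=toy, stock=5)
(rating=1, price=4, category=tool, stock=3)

Group B, Group A, Group B, Group B, Group B

'Group A' ⟺ category is food.
(rating=3, price=32, category=toy, stock=0): Group B (category is toy).
(rating=4, price=36, category=food, stock=7): Group A (category is food).
(rating=3, price=38, category=garment, stock=2): Group B (category is garment).
(rating=1, price=5, category=toy, stock=5): Group B (category is toy).
(rating=1, price=4, category=tool, stock=3): Group B (category is tool).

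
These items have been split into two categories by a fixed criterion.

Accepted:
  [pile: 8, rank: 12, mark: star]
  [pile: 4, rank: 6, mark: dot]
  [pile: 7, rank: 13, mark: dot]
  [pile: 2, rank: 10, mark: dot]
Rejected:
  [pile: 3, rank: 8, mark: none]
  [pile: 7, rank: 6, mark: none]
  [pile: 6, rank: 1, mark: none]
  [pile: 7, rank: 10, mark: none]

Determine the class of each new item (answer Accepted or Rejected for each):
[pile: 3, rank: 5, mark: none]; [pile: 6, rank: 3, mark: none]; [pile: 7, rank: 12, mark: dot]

The rule appears to be: mark is not none.
[pile: 3, rank: 5, mark: none]: mark is none — does not fit, so Rejected.
[pile: 6, rank: 3, mark: none]: mark is none — does not fit, so Rejected.
[pile: 7, rank: 12, mark: dot]: mark is dot — meets the rule, so Accepted.

Rejected, Rejected, Accepted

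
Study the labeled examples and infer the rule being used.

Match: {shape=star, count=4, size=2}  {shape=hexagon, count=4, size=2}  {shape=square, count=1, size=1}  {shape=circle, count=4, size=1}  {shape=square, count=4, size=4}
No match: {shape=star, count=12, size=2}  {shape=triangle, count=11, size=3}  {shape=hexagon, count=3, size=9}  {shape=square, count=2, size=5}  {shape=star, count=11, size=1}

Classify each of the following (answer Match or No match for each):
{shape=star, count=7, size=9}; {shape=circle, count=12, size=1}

No match, No match

One predicate separates the groups cleanly: count ≤ 4 AND size ≤ 4.
{shape=star, count=7, size=9} — count = 7, size = 9, hence No match. {shape=circle, count=12, size=1} — count = 12, size = 1, hence No match.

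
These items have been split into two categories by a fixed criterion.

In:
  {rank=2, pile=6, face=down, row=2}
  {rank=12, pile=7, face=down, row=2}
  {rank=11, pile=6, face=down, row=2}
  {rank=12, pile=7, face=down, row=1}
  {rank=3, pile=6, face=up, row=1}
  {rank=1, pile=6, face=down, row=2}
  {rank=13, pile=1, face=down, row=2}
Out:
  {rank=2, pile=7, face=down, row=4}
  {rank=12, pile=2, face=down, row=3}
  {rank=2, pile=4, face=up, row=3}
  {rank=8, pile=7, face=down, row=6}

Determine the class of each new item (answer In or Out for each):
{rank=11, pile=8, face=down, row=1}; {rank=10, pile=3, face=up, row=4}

Every 'In' example satisfies: row ≤ 2. None of the 'Out' examples do.
{rank=11, pile=8, face=down, row=1}: In (row = 1).
{rank=10, pile=3, face=up, row=4}: Out (row = 4).

In, Out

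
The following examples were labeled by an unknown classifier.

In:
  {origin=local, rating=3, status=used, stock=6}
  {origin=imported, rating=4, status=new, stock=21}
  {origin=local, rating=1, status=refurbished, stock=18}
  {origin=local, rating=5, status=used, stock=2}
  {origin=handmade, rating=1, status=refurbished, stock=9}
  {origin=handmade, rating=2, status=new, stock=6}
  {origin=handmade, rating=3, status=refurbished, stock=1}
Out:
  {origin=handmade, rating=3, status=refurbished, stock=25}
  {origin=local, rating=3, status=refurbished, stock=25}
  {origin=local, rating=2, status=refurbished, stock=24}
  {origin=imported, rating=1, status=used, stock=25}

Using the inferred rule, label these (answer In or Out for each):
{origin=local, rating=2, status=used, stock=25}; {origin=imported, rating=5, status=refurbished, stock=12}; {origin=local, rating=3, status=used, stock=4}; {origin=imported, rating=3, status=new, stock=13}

Out, In, In, In

The pattern is that an item is 'In' exactly when: stock ≤ 21.
{origin=local, rating=2, status=used, stock=25}: stock = 25, doesn't match → Out. {origin=imported, rating=5, status=refurbished, stock=12}: stock = 12, matches → In. {origin=local, rating=3, status=used, stock=4}: stock = 4, matches → In. {origin=imported, rating=3, status=new, stock=13}: stock = 13, matches → In.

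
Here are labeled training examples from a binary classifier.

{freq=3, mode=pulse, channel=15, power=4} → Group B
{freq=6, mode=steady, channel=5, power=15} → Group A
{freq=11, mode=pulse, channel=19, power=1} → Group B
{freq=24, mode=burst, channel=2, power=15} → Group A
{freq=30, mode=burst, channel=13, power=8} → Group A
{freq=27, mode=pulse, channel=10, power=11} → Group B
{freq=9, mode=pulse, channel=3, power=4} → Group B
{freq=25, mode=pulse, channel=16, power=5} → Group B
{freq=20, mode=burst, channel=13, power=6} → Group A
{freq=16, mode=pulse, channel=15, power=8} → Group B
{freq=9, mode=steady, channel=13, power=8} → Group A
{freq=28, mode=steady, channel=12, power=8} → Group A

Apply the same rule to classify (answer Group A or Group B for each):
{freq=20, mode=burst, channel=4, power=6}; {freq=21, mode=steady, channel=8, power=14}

'Group A' ⟺ mode is not pulse.
{freq=20, mode=burst, channel=4, power=6} — mode is burst, hence Group A. {freq=21, mode=steady, channel=8, power=14} — mode is steady, hence Group A.

Group A, Group A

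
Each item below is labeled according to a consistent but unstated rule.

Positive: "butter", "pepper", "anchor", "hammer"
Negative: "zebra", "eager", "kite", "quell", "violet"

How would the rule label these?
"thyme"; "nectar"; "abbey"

Negative, Positive, Negative

One predicate separates the groups cleanly: even length AND contains 'r'.
"thyme": Negative (length 5, no 'r'). "nectar": Positive (length 6, has 'r'). "abbey": Negative (length 5, no 'r').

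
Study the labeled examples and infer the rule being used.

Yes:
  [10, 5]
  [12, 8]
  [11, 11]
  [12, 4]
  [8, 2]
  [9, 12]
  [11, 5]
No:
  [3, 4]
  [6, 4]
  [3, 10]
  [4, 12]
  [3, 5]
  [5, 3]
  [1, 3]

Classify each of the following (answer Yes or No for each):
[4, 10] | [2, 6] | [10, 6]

One predicate separates the groups cleanly: first ≥ 8.
[4, 10]: No (first 4).
[2, 6]: No (first 2).
[10, 6]: Yes (first 10).

No, No, Yes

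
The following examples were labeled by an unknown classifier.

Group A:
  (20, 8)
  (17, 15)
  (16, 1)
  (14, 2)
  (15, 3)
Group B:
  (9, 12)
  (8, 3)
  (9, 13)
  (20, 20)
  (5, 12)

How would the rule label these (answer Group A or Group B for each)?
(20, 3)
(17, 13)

Group A, Group A

Rule: first > second AND sum ≥ 16. This holds for each 'Group A' example and fails for each 'Group B' one.
Group A: (20, 3), since 20 > 3, 20+3 = 23.
Group A: (17, 13), since 17 > 13, 17+13 = 30.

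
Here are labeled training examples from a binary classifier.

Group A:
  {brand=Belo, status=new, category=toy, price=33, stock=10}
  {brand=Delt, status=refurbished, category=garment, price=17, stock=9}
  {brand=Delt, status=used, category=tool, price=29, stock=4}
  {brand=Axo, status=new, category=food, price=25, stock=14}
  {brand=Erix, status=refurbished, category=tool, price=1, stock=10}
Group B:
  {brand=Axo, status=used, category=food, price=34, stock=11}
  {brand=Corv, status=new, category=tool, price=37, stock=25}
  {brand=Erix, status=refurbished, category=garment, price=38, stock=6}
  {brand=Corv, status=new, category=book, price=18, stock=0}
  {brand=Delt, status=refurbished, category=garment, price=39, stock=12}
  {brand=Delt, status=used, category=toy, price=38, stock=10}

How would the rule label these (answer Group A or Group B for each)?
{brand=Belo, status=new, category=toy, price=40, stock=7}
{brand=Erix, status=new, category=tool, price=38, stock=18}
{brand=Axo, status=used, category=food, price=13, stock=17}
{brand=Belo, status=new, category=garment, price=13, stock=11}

The rule appears to be: stock ≥ 4 AND price ≤ 33.
{brand=Belo, status=new, category=toy, price=40, stock=7}: stock = 7, price = 40 — does not pass, so Group B.
{brand=Erix, status=new, category=tool, price=38, stock=18}: stock = 18, price = 38 — does not pass, so Group B.
{brand=Axo, status=used, category=food, price=13, stock=17}: stock = 17, price = 13 — checks out, so Group A.
{brand=Belo, status=new, category=garment, price=13, stock=11}: stock = 11, price = 13 — checks out, so Group A.

Group B, Group B, Group A, Group A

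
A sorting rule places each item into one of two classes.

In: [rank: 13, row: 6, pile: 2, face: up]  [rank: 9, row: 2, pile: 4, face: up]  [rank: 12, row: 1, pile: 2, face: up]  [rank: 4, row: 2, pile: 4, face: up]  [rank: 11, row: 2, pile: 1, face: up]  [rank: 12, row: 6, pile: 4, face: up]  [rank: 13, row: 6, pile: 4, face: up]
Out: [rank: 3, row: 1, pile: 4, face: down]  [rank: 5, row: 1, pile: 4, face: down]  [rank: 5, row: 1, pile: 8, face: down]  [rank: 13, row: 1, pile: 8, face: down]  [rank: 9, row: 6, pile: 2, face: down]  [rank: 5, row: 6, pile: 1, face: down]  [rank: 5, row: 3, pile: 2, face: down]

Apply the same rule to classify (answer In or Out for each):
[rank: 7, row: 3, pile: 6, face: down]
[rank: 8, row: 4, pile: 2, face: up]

Out, In

Rule: face is up. This holds for each 'In' example and fails for each 'Out' one.
[rank: 7, row: 3, pile: 6, face: down]: Out (face is down). [rank: 8, row: 4, pile: 2, face: up]: In (face is up).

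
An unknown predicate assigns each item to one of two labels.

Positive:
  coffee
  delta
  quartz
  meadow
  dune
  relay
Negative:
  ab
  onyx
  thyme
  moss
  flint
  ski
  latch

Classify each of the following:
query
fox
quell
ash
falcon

The distinguishing property — has ≥ 2 vowels — holds for all the 'Positive' cases and none of the 'Negative' cases.
query: 2 vowels — matches, so Positive.
fox: 1 vowel — does not satisfy this, so Negative.
quell: 2 vowels — matches, so Positive.
ash: 1 vowel — does not satisfy this, so Negative.
falcon: 2 vowels — matches, so Positive.

Positive, Negative, Positive, Negative, Positive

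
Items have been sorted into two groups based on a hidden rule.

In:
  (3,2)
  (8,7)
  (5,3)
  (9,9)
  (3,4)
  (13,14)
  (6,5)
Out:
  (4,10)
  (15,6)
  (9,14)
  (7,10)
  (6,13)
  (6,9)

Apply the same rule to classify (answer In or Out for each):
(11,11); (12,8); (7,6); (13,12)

In, Out, In, In

A rule that fits every label: |first − second| ≤ 2 — true of each 'In' example, false of each 'Out' one.
(11,11): In (|11−11| = 0).
(12,8): Out (|12−8| = 4).
(7,6): In (|7−6| = 1).
(13,12): In (|13−12| = 1).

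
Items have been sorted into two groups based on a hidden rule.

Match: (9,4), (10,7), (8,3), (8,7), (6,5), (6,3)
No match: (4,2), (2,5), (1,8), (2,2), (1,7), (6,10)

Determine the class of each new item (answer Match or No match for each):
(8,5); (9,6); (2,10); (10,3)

All 'Match' examples share one property — first > second AND sum is odd — and every 'No match' example lacks it.
(8,5): Match (8 > 5, 8+5 = 13). (9,6): Match (9 > 6, 9+6 = 15). (2,10): No match (2 < 10, 2+10 = 12). (10,3): Match (10 > 3, 10+3 = 13).

Match, Match, No match, Match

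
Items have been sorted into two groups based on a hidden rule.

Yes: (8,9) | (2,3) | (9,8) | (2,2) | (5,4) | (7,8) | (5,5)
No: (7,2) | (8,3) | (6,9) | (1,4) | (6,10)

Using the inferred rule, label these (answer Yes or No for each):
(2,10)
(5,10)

No, No

'Yes' ⟺ |first − second| ≤ 1.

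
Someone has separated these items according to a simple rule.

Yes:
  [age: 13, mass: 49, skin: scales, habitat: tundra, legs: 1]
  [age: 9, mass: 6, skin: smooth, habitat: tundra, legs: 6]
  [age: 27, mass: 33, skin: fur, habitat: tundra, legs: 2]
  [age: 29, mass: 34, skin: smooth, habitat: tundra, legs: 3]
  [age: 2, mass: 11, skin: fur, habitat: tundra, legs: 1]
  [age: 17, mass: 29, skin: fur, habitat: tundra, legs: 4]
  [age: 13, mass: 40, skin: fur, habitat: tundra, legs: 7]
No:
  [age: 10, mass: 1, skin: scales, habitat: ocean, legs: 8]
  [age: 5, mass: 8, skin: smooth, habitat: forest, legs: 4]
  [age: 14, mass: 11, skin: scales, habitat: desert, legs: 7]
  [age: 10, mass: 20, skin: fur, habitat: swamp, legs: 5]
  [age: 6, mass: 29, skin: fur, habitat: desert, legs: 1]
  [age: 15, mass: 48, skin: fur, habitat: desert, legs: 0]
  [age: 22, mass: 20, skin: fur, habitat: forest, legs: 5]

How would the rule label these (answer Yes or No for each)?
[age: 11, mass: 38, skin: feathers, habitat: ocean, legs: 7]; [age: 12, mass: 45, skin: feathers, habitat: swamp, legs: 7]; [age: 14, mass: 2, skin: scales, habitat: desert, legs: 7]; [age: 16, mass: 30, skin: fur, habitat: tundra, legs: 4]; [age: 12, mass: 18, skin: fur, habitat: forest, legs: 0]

The distinguishing property — habitat is tundra — holds for all the 'Yes' cases and none of the 'No' cases.

No, No, No, Yes, No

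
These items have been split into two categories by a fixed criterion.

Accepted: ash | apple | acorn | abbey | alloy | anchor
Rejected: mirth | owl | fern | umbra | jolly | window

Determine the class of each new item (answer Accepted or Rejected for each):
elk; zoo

The distinguishing property — starts with 'a' — holds for all the 'Accepted' cases and none of the 'Rejected' cases.
elk: starts with 'e', does not fit → Rejected. zoo: starts with 'z', does not fit → Rejected.

Rejected, Rejected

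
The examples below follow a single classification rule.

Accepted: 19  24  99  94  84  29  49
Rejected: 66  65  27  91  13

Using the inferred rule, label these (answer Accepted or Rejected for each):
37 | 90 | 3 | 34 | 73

Rejected, Rejected, Rejected, Accepted, Rejected

'Accepted' ⟺ ≡ 4 (mod 5).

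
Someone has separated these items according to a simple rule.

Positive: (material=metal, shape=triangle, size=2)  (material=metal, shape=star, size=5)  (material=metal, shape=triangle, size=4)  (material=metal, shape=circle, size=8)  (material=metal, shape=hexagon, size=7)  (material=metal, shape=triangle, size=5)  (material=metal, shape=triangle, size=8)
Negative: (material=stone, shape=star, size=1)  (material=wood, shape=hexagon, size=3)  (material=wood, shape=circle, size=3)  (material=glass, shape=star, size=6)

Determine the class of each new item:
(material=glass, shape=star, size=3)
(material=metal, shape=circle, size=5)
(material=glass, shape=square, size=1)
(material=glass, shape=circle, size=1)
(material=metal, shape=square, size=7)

Negative, Positive, Negative, Negative, Positive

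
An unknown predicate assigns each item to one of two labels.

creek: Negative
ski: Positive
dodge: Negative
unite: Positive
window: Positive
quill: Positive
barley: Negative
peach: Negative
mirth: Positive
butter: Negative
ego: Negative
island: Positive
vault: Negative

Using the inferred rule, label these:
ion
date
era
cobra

Positive, Negative, Negative, Negative

The classifier is using: contains 'i'.
ion: Positive (has 'i'). date: Negative (no 'i'). era: Negative (no 'i'). cobra: Negative (no 'i').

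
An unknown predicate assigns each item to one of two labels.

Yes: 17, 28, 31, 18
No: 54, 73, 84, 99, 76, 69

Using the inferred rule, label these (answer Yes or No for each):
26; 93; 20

Yes, No, Yes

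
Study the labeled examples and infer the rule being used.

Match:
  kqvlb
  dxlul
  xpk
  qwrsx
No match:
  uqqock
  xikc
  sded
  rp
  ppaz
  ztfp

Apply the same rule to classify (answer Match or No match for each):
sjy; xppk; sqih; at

Match, No match, No match, No match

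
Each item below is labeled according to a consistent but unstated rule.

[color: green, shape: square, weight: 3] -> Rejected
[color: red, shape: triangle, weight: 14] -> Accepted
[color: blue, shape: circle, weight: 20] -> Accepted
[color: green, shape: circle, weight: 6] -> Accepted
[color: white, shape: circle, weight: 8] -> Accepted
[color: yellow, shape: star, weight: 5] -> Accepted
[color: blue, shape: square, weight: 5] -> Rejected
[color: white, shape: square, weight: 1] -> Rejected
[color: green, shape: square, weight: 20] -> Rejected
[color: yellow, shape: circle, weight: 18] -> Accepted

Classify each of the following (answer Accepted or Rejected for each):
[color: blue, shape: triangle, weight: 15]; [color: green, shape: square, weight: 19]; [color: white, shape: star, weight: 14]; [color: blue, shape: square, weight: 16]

Accepted, Rejected, Accepted, Rejected

The rule appears to be: shape is not square.
[color: blue, shape: triangle, weight: 15]: shape is triangle — qualifies, so Accepted.
[color: green, shape: square, weight: 19]: shape is square — does not fit, so Rejected.
[color: white, shape: star, weight: 14]: shape is star — qualifies, so Accepted.
[color: blue, shape: square, weight: 16]: shape is square — does not fit, so Rejected.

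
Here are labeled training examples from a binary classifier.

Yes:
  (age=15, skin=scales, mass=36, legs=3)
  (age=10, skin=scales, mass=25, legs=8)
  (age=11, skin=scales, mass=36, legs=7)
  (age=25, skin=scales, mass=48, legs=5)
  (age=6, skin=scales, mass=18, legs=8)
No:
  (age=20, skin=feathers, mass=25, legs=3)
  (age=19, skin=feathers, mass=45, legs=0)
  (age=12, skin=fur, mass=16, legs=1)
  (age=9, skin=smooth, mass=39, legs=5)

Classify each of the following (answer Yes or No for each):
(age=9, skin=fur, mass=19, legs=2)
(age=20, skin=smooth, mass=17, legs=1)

A rule that fits every label: skin is scales — true of each 'Yes' example, false of each 'No' one.
No: (age=9, skin=fur, mass=19, legs=2), since skin is fur.
No: (age=20, skin=smooth, mass=17, legs=1), since skin is smooth.

No, No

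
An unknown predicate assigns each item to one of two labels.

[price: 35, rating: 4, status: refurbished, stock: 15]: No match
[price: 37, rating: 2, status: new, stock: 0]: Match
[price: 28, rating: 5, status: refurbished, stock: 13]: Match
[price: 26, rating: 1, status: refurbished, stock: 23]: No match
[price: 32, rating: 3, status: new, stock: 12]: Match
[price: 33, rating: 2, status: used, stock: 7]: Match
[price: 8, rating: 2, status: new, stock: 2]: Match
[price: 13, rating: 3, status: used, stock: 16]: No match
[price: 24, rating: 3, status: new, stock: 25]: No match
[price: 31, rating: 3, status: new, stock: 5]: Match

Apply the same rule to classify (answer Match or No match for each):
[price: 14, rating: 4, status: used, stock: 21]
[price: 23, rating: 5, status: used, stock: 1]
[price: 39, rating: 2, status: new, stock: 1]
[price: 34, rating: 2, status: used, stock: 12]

No match, Match, Match, Match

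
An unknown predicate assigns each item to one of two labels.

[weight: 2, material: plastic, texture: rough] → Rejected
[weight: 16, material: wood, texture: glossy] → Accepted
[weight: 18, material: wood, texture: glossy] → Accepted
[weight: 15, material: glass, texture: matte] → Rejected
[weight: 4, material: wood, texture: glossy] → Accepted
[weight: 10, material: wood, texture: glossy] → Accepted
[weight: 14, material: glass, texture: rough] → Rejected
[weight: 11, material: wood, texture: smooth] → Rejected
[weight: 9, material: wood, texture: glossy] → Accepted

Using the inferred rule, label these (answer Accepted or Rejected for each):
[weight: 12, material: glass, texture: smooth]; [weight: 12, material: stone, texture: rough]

Every 'Accepted' example satisfies: texture is glossy. None of the 'Rejected' examples do.
[weight: 12, material: glass, texture: smooth] → texture is smooth → Rejected.
[weight: 12, material: stone, texture: rough] → texture is rough → Rejected.

Rejected, Rejected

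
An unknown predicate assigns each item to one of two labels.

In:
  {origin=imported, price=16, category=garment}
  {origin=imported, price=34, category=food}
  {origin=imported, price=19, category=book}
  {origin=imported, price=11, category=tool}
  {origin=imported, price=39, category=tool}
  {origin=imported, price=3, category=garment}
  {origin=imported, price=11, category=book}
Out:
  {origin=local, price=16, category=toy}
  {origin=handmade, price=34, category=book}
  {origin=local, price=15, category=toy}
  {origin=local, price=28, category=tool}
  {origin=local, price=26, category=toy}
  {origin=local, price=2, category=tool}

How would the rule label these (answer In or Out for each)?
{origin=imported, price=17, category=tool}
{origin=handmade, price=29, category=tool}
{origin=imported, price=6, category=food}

In, Out, In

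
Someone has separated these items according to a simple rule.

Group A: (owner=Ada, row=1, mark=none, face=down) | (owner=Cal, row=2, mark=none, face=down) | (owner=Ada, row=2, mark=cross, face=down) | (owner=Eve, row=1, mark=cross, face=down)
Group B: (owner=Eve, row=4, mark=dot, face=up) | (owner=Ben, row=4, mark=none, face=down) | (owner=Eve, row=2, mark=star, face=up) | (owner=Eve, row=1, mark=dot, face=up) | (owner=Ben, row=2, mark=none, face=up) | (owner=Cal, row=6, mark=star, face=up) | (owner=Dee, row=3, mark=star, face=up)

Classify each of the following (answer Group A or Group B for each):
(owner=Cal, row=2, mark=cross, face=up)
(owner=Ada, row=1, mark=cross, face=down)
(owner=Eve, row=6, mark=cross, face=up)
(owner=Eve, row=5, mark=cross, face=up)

The common property of the 'Group A' items is: face is down AND row ≤ 2. No 'Group B' item has it.

Group B, Group A, Group B, Group B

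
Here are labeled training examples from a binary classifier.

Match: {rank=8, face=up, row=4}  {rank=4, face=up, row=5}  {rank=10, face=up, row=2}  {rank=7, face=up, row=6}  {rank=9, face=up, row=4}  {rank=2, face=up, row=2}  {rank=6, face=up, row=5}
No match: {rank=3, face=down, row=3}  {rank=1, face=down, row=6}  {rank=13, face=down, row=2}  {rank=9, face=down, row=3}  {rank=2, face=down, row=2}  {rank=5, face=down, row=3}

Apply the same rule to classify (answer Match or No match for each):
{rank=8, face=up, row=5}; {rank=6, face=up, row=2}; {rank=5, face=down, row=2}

Match, Match, No match

Every 'Match' example satisfies: face is up. None of the 'No match' examples do.
{rank=8, face=up, row=5}: face is up — fits, so Match. {rank=6, face=up, row=2}: face is up — fits, so Match. {rank=5, face=down, row=2}: face is down — does not fit, so No match.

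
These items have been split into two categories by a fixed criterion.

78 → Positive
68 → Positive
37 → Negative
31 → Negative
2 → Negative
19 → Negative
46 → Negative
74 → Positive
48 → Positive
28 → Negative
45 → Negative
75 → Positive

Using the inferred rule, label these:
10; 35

Negative, Negative

Every 'Positive' example satisfies: at least 48. None of the 'Negative' examples do.
Negative: 10, since 10 < 48.
Negative: 35, since 35 < 48.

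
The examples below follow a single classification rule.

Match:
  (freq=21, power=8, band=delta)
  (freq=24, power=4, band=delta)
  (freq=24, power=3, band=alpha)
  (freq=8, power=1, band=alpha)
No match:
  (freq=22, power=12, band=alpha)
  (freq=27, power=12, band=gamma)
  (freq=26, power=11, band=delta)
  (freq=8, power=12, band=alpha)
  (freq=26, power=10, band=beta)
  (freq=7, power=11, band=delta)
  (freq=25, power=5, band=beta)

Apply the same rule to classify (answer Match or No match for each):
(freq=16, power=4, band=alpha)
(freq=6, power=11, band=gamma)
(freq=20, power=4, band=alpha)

All 'Match' examples share one property — power ≤ 8 AND freq ≤ 24 — and every 'No match' example lacks it.

Match, No match, Match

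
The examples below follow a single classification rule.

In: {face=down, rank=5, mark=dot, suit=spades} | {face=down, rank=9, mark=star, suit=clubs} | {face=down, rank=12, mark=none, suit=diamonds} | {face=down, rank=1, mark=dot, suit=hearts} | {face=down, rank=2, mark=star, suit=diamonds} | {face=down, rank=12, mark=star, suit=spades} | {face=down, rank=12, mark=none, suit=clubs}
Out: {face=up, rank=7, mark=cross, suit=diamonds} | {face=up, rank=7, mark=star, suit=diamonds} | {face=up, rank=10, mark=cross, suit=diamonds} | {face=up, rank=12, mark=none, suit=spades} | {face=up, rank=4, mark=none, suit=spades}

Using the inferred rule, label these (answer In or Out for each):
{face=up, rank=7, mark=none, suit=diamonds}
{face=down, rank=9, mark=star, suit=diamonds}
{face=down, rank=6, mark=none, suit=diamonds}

Out, In, In

Every 'In' example satisfies: face is down. None of the 'Out' examples do.
Out: {face=up, rank=7, mark=none, suit=diamonds}, since face is up. In: {face=down, rank=9, mark=star, suit=diamonds}, since face is down. In: {face=down, rank=6, mark=none, suit=diamonds}, since face is down.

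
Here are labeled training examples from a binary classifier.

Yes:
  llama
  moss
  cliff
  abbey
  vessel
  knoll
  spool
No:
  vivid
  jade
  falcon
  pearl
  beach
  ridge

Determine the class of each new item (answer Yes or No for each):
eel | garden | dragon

Yes, No, No

'Yes' ⟺ has a double letter.
eel — 'ee' doubled, hence Yes.
garden — no doubled letter, hence No.
dragon — no doubled letter, hence No.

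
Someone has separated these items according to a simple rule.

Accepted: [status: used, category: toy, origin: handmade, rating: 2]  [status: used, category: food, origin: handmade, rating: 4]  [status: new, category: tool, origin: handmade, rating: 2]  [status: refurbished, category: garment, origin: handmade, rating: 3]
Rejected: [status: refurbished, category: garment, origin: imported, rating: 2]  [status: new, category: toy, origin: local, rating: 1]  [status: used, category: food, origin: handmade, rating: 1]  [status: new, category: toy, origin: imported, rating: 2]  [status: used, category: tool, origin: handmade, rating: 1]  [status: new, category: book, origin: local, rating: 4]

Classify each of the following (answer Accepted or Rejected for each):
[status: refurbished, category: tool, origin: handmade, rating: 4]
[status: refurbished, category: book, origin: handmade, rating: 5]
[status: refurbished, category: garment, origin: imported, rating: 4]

Accepted, Accepted, Rejected

The common property of the 'Accepted' items is: origin is handmade AND rating ≥ 2. No 'Rejected' item has it.
[status: refurbished, category: tool, origin: handmade, rating: 4]: origin is handmade, rating = 4, matches → Accepted.
[status: refurbished, category: book, origin: handmade, rating: 5]: origin is handmade, rating = 5, matches → Accepted.
[status: refurbished, category: garment, origin: imported, rating: 4]: origin is imported, rating = 4, does not satisfy this → Rejected.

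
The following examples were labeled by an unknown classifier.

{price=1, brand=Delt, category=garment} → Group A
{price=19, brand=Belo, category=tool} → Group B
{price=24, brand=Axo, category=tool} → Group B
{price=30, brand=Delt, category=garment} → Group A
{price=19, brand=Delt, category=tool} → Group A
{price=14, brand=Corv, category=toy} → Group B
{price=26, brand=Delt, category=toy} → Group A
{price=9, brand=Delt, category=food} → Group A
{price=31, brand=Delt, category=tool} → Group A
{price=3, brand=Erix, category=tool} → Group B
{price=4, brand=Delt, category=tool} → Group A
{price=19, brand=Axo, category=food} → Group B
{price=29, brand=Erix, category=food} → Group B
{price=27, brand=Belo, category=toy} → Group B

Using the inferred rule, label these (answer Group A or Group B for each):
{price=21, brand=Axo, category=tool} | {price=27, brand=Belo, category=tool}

Every 'Group A' example satisfies: brand is Delt. None of the 'Group B' examples do.
{price=21, brand=Axo, category=tool} → brand is Axo → Group B.
{price=27, brand=Belo, category=tool} → brand is Belo → Group B.

Group B, Group B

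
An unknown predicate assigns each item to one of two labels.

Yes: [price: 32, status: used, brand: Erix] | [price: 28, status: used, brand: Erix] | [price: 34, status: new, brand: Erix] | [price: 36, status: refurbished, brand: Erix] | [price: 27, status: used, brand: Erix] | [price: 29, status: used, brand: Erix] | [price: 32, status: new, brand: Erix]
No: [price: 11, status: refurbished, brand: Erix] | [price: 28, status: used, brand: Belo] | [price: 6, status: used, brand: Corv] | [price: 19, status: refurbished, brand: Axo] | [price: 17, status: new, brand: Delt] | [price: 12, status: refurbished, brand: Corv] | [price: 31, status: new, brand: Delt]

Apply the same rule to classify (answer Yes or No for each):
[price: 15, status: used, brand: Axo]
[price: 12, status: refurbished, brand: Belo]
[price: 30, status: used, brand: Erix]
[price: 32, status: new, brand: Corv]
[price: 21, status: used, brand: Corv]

The classifier is using: brand is Erix AND price ≥ 12.
[price: 15, status: used, brand: Axo]: No (brand is Axo, price = 15).
[price: 12, status: refurbished, brand: Belo]: No (brand is Belo, price = 12).
[price: 30, status: used, brand: Erix]: Yes (brand is Erix, price = 30).
[price: 32, status: new, brand: Corv]: No (brand is Corv, price = 32).
[price: 21, status: used, brand: Corv]: No (brand is Corv, price = 21).

No, No, Yes, No, No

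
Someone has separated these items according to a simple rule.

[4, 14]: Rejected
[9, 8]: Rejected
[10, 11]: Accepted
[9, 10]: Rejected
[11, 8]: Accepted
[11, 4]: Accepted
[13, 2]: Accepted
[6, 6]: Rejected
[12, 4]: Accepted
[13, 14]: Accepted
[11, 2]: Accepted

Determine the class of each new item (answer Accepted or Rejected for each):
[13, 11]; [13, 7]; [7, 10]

Accepted, Accepted, Rejected

All 'Accepted' examples share one property — first ≥ 10 — and every 'Rejected' example lacks it.
[13, 11]: Accepted (first 13).
[13, 7]: Accepted (first 13).
[7, 10]: Rejected (first 7).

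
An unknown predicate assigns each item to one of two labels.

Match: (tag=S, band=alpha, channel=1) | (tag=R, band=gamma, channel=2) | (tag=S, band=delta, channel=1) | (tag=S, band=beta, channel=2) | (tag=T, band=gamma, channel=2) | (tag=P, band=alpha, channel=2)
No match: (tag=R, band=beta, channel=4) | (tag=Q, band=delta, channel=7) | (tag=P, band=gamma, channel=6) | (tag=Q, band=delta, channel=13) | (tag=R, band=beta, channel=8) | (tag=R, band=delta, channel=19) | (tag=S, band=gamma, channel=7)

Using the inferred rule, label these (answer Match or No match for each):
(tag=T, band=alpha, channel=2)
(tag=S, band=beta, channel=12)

Match, No match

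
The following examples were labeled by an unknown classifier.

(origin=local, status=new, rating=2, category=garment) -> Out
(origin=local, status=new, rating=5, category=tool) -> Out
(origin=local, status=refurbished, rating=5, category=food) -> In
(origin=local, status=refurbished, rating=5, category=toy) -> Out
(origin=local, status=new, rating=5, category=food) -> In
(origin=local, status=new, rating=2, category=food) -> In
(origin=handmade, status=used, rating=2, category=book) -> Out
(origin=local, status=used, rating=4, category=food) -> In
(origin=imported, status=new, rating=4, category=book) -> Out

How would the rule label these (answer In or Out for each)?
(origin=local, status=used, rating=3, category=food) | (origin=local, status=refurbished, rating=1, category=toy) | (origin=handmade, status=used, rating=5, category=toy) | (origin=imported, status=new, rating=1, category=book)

In, Out, Out, Out

A rule that fits every label: category is food — true of each 'In' example, false of each 'Out' one.
(origin=local, status=used, rating=3, category=food) → category is food → In.
(origin=local, status=refurbished, rating=1, category=toy) → category is toy → Out.
(origin=handmade, status=used, rating=5, category=toy) → category is toy → Out.
(origin=imported, status=new, rating=1, category=book) → category is book → Out.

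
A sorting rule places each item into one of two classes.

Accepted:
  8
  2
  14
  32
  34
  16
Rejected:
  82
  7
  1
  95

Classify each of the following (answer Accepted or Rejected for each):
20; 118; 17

The rule appears to be: even AND at most 34.
20: 20 is even, 20 ≤ 34, meets the rule → Accepted.
118: 118 is even, 118 > 34, fails the rule → Rejected.
17: 17 is odd, 17 ≤ 34, fails the rule → Rejected.

Accepted, Rejected, Rejected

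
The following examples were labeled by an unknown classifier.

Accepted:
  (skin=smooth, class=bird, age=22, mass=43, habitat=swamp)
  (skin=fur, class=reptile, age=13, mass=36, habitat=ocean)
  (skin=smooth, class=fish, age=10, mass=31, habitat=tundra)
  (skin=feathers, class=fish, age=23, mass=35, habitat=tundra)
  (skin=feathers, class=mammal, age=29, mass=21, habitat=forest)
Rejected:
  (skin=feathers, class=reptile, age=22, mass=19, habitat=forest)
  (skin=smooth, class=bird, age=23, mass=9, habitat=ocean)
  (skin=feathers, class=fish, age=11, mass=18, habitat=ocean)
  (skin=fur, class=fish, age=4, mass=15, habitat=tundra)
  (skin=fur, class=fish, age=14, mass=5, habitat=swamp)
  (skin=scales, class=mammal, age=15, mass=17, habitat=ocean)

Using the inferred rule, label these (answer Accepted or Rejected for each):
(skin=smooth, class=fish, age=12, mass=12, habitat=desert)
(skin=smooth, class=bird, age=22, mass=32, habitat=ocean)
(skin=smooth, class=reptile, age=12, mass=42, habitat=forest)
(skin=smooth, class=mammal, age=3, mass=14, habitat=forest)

Rejected, Accepted, Accepted, Rejected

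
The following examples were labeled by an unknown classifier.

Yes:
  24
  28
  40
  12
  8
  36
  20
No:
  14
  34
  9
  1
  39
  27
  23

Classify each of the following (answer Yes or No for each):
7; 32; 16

No, Yes, Yes

Looking at the examples, the only property every 'Yes' case has and every 'No' case lacks is: multiple of 4.
7 → 7 = 4·1 + 3 → No. 32 → 32 = 4·8 → Yes. 16 → 16 = 4·4 → Yes.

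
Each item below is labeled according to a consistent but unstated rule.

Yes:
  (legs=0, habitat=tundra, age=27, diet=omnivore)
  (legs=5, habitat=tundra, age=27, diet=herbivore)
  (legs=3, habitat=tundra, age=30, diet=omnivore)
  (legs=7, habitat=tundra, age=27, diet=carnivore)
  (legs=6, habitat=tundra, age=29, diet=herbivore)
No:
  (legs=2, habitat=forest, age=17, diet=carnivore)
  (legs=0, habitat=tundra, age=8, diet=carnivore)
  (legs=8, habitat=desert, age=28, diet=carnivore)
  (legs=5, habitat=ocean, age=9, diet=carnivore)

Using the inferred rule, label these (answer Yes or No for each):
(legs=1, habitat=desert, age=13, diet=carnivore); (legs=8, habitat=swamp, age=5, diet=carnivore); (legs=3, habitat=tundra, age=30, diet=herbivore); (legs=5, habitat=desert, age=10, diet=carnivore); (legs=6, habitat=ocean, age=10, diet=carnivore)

No, No, Yes, No, No

The pattern is that an item is 'Yes' exactly when: habitat is tundra AND age ≥ 9.
(legs=1, habitat=desert, age=13, diet=carnivore): habitat is desert, age = 13, doesn't qualify → No. (legs=8, habitat=swamp, age=5, diet=carnivore): habitat is swamp, age = 5, doesn't qualify → No. (legs=3, habitat=tundra, age=30, diet=herbivore): habitat is tundra, age = 30, meets the rule → Yes. (legs=5, habitat=desert, age=10, diet=carnivore): habitat is desert, age = 10, doesn't qualify → No. (legs=6, habitat=ocean, age=10, diet=carnivore): habitat is ocean, age = 10, doesn't qualify → No.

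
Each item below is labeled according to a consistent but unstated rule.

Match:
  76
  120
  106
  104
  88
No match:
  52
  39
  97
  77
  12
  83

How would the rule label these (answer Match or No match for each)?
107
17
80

No match, No match, Match

A rule that fits every label: even AND at least 76 — true of each 'Match' example, false of each 'No match' one.
107: 107 is odd, 107 ≥ 76, doesn't qualify → No match. 17: 17 is odd, 17 < 76, doesn't qualify → No match. 80: 80 is even, 80 ≥ 76, meets the rule → Match.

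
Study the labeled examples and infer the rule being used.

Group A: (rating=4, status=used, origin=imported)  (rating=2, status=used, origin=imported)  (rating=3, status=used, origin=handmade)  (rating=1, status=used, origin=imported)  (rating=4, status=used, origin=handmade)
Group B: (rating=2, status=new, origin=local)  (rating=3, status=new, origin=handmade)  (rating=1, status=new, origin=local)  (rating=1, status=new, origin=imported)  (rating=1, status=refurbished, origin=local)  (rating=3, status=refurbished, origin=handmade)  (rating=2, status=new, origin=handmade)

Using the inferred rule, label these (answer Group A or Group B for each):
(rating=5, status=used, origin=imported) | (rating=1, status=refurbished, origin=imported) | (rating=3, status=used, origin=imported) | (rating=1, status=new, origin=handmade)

Group A, Group B, Group A, Group B

Looking at the examples, the only property every 'Group A' case has and every 'Group B' case lacks is: status is used.
(rating=5, status=used, origin=imported) — status is used, hence Group A. (rating=1, status=refurbished, origin=imported) — status is refurbished, hence Group B. (rating=3, status=used, origin=imported) — status is used, hence Group A. (rating=1, status=new, origin=handmade) — status is new, hence Group B.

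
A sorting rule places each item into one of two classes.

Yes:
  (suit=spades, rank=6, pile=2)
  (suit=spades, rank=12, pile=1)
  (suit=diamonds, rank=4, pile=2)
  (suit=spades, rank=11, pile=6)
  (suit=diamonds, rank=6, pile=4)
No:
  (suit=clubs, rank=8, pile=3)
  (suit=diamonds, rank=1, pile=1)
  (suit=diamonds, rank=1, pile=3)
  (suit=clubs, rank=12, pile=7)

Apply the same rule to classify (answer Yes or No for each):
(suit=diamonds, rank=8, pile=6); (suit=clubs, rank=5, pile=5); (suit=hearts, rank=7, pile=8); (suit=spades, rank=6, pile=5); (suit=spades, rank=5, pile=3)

Yes, No, Yes, Yes, Yes

The rule appears to be: suit is not clubs AND rank ≥ 4.
(suit=diamonds, rank=8, pile=6): Yes (suit is diamonds, rank = 8).
(suit=clubs, rank=5, pile=5): No (suit is clubs, rank = 5).
(suit=hearts, rank=7, pile=8): Yes (suit is hearts, rank = 7).
(suit=spades, rank=6, pile=5): Yes (suit is spades, rank = 6).
(suit=spades, rank=5, pile=3): Yes (suit is spades, rank = 5).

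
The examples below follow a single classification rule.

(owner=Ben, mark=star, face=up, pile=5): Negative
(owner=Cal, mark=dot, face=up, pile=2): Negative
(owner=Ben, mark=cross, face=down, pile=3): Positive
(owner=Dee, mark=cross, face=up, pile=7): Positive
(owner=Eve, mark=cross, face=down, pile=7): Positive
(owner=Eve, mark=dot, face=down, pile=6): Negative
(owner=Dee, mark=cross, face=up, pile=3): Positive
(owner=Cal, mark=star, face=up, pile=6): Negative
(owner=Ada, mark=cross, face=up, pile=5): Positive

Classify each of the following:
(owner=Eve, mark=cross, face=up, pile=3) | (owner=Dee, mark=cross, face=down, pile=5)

Positive, Positive

The simplest hypothesis consistent with all the labels is: mark is cross.
(owner=Eve, mark=cross, face=up, pile=3) — mark is cross, hence Positive. (owner=Dee, mark=cross, face=down, pile=5) — mark is cross, hence Positive.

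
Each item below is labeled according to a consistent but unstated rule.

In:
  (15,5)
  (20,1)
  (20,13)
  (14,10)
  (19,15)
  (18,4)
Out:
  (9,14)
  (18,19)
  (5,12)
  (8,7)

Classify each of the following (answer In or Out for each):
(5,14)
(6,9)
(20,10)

One predicate separates the groups cleanly: first > second AND sum ≥ 17.

Out, Out, In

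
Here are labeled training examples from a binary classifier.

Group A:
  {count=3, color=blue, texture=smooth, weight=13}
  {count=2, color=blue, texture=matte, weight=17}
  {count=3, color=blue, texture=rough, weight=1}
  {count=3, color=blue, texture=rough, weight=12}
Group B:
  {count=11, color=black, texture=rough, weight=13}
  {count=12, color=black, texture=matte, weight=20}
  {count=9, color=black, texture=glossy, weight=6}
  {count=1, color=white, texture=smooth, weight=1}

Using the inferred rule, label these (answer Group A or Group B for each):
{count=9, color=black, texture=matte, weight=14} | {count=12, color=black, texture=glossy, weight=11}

One predicate separates the groups cleanly: color is blue.
Group B: {count=9, color=black, texture=matte, weight=14}, since color is black. Group B: {count=12, color=black, texture=glossy, weight=11}, since color is black.

Group B, Group B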